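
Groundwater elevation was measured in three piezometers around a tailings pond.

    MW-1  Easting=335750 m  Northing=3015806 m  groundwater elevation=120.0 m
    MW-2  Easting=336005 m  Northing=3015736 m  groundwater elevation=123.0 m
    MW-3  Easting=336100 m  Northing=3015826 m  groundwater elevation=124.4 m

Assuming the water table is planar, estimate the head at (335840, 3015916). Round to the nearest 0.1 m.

121.4 m

With h = a·x + b·y + c and MW-1 as origin, the differences give:
  255·a + (-70)·b = +3.0
  350·a + 20·b = +4.4
Eliminate b (×20 and ×(-70), subtract): 29600·a = 368.00 → a = ∂h/∂x = +0.01243
Back-substitute: b = ∂h/∂y = +0.002432.
h(335840, 3015916) = 120.0 + (+0.01243)·(90) + (+0.002432)·(110) = 120.0 +1.119 +0.268 = 121.386 m.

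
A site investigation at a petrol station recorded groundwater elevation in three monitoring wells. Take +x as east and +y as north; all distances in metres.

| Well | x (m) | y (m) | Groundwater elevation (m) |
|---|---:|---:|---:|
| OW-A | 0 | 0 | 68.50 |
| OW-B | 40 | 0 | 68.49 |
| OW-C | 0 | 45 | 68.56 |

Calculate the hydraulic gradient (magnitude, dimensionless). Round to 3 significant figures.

∂h/∂x = (68.49 − 68.50) / (40 − 0) = -0.0002500
∂h/∂y = (68.56 − 68.50) / (45 − 0) = +0.001333
|∇h| = √(-0.0002500² + 0.001333²) = 0.001356

0.00136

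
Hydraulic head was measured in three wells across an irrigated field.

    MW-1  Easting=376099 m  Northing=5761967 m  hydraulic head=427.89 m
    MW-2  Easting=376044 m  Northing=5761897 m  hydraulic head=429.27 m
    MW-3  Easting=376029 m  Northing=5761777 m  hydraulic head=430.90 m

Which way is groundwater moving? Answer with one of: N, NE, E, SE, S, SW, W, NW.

Differences from MW-1: to MW-2 (Δx, Δy, Δh) = (-55, -70, +1.38); to MW-3 = (-70, -190, +3.01).
Solve a·Δx + b·Δy = Δh: det = (-55)·(-190) − (-70)·(-70) = 5550.
∂h/∂x = [(+1.38)·(-190) − (+3.01)·(-70)] / 5550 = -0.009279
∂h/∂y = [(-55)·(+3.01) − (-70)·(+1.38)] / 5550 = -0.01242
Flow = −∇h = (+0.009279 east, +0.01242 north), which points northeast.

NE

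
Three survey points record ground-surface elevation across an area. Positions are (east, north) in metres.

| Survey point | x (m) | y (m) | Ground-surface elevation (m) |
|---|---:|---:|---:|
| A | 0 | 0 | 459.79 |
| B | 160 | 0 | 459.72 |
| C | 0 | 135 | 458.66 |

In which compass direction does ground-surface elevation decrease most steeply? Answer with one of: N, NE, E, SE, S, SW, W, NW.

N

∂z/∂x = (459.72 − 459.79) / (160 − 0) = -0.0004375
∂z/∂y = (458.66 − 459.79) / (135 − 0) = -0.008370
Steepest decrease is along −∇f = (+0.0004375 E, +0.008370 N) → north.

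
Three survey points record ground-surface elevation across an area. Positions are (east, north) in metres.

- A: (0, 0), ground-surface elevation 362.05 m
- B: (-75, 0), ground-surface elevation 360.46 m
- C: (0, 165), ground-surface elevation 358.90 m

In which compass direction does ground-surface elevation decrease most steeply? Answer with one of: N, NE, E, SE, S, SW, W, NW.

NW

∂z/∂x = (360.46 − 362.05) / (-75 − 0) = +0.02120
∂z/∂y = (358.90 − 362.05) / (165 − 0) = -0.01909
Steepest decrease is along −∇f = (-0.02120 E, +0.01909 N) → northwest.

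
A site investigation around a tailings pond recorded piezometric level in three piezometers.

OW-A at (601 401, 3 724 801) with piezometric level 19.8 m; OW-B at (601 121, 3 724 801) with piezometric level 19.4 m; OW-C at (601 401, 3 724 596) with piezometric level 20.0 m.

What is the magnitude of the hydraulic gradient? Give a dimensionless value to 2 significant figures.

∂h/∂x = (19.4 − 19.8) / (601121 − 601401) = +0.001429
∂h/∂y = (20.0 − 19.8) / (3724596 − 3724801) = -0.0009756
|∇h| = √(0.001429² + -0.0009756²) = 0.00173

0.0017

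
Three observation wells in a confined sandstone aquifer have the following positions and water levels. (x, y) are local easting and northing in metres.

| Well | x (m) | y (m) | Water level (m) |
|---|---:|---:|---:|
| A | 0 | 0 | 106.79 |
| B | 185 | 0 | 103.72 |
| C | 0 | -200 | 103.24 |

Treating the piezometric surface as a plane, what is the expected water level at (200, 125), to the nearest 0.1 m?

∂h/∂x = (103.72 − 106.79) / (185 − 0) = -0.01659
∂h/∂y = (103.24 − 106.79) / (-200 − 0) = +0.01775
h(200, 125) = 106.79 + (-0.01659)·(200) + (+0.01775)·(125) = 106.79 -3.319 +2.219 = 105.690 m.

105.7 m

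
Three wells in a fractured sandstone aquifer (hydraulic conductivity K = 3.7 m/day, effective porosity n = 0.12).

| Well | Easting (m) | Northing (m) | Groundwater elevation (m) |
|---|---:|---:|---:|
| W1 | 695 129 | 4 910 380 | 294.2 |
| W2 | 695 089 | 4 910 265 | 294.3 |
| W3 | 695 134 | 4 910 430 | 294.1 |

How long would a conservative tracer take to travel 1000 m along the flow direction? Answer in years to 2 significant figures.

17 years

With h = a·x + b·y + c and W1 as origin, the differences give:
  (-40)·a + (-115)·b = +0.1
  5·a + 50·b = -0.1
Eliminate b (×50 and ×(-115), subtract): -1425·a = -6.50 → a = ∂h/∂x = +0.004561
Back-substitute: b = ∂h/∂y = -0.002456.
|∇h| = √(0.004561² + -0.002456²) = 0.00518
Seepage velocity v = K·i/n = 3.7 × 0.00518 / 0.12 = 0.1597 m/day.
t = 1000 / 0.1597 = 6262 days = 17.1 years.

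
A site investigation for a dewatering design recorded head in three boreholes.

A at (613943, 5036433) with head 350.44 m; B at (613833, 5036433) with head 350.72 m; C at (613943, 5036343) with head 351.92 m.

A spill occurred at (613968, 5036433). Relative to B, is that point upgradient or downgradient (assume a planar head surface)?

downgradient

∂h/∂x = (350.72 − 350.44) / (613833 − 613943) = -0.002545
∂h/∂y = (351.92 − 350.44) / (5036343 − 5036433) = -0.01644
Head at (613968, 5036433) = 350.44 + (-0.002545)·(25) + (-0.01644)·(0) = 350.38 m.
That is lower than the 350.72 m at B, so the point is downgradient.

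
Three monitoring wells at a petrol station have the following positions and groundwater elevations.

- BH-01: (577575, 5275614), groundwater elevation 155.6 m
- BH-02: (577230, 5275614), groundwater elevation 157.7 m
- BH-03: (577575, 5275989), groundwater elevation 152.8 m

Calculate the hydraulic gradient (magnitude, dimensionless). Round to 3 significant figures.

0.00963

∂h/∂x = (157.7 − 155.6) / (577230 − 577575) = -0.006087
∂h/∂y = (152.8 − 155.6) / (5275989 − 5275614) = -0.007467
|∇h| = √(-0.006087² + -0.007467²) = 0.009634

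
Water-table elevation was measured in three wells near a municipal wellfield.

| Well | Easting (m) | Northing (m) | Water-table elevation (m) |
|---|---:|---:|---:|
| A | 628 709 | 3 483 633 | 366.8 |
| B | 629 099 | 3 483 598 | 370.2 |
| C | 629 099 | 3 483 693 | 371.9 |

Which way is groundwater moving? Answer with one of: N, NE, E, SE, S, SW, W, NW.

Taking A as reference: B−A = (390, -35, +3.4); C−A = (390, 60, +5.1).
Solve a·Δx + b·Δy = Δh: det = 390·60 − 390·(-35) = 37050.
∂h/∂x = [(+3.4)·60 − (+5.1)·(-35)] / 37050 = +0.01032
∂h/∂y = [390·(+5.1) − 390·(+3.4)] / 37050 = +0.01789
Flow = −∇h = (-0.01032 east, -0.01789 north), which points southwest.

SW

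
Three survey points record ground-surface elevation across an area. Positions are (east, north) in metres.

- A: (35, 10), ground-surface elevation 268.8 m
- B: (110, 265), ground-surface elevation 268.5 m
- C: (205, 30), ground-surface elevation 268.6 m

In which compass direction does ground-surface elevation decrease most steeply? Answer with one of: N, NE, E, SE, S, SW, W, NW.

With z = a·x + b·y + c and A as origin, the differences give:
  75·a + 255·b = -0.3
  170·a + 20·b = -0.2
Eliminate b (×20 and ×255, subtract): -41850·a = 45.00 → a = ∂z/∂x = -0.001075
Back-substitute: b = ∂z/∂y = -0.0008602.
Steepest decrease is along −∇f = (+0.001075 E, +0.0008602 N) → northeast.

NE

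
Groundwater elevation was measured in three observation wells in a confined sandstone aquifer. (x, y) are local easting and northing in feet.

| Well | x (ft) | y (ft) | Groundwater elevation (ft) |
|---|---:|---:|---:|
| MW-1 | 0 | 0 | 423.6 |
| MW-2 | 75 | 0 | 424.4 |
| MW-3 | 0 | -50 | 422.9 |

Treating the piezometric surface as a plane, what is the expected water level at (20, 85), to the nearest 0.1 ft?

425.0 ft

∂h/∂x = (424.4 − 423.6) / (75 − 0) = +0.01067
∂h/∂y = (422.9 − 423.6) / (-50 − 0) = +0.01400
h(20, 85) = 423.6 + (+0.01067)·(20) + (+0.01400)·(85) = 423.6 +0.213 +1.190 = 425.003 ft.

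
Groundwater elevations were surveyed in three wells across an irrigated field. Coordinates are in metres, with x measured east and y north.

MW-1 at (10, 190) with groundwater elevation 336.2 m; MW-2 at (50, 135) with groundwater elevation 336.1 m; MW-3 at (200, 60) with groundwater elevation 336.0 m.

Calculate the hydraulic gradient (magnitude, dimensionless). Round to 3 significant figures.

With h = a·x + b·y + c and MW-1 as origin, the differences give:
  40·a + (-55)·b = -0.1
  190·a + (-130)·b = -0.2
Eliminate b (×(-130) and ×(-55), subtract): 5250·a = 2.00 → a = ∂h/∂x = +0.0003810
Back-substitute: b = ∂h/∂y = +0.002095.
|∇h| = √(0.0003810² + 0.002095²) = 0.002129

0.00213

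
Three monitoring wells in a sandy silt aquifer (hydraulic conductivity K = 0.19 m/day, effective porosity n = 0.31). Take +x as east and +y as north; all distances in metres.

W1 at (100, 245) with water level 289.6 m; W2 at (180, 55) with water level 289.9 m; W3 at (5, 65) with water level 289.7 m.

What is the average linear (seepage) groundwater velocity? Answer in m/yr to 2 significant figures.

Taking W1 as reference: W2−W1 = (80, -190, +0.3); W3−W1 = (-95, -180, +0.1).
Solve a·Δx + b·Δy = Δh: det = 80·(-180) − (-95)·(-190) = -32450.
∂h/∂x = [(+0.3)·(-180) − (+0.1)·(-190)] / -32450 = +0.001079
∂h/∂y = [80·(+0.1) − (-95)·(+0.3)] / -32450 = -0.001125
|∇h| = √(0.001079² + -0.001125²) = 0.001559
Seepage velocity v = K·i/n = 0.19 × 0.001559 / 0.31 = 0.0009555 m/day = 0.349 m/yr.

0.35 m/yr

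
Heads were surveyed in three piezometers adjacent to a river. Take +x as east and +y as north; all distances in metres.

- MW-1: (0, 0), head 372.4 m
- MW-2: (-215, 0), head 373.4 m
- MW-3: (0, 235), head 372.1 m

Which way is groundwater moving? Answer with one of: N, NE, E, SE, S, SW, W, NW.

∂h/∂x = (373.4 − 372.4) / (-215 − 0) = -0.004651
∂h/∂y = (372.1 − 372.4) / (235 − 0) = -0.001277
Flow = −∇h = (+0.004651 east, +0.001277 north), which points east.

E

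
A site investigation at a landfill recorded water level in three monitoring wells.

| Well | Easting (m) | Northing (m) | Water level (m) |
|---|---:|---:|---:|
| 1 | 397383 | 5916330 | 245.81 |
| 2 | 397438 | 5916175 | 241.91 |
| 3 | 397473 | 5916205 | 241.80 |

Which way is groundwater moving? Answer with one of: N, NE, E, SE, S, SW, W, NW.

SE

Taking 1 as reference: 2−1 = (55, -155, -3.90); 3−1 = (90, -125, -4.01).
Determinant of the coordinate differences = 55·(-125) − 90·(-155) = 7075.
∂h/∂x = [(-3.90)·(-125) − (-4.01)·(-155)] / 7075 = -0.01895
∂h/∂y = [55·(-4.01) − 90·(-3.90)] / 7075 = +0.01844
Flow = −∇h = (+0.01895 east, -0.01844 north), which points southeast.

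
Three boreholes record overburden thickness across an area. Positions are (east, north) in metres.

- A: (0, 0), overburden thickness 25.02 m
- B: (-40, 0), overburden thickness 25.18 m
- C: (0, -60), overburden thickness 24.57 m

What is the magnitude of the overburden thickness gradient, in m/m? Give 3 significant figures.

∂d/∂x = (25.18 − 25.02) / (-40 − 0) = -0.004000
∂d/∂y = (24.57 − 25.02) / (-60 − 0) = +0.007500
|∇f| = √(-0.004000² + 0.007500²) = 0.0085 m/m

0.00850 m/m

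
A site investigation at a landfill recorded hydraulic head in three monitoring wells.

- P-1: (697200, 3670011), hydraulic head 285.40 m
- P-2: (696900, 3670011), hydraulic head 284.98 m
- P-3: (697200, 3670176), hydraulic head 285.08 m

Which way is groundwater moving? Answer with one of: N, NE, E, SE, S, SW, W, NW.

∂h/∂x = (284.98 − 285.40) / (696900 − 697200) = +0.001400
∂h/∂y = (285.08 − 285.40) / (3670176 − 3670011) = -0.001939
Flow = −∇h = (-0.001400 east, +0.001939 north), which points northwest.

NW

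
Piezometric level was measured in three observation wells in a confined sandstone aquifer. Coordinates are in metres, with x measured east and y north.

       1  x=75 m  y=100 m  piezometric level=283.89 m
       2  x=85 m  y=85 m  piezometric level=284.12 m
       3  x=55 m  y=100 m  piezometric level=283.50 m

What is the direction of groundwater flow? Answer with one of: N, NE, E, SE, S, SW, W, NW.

W

With h = a·x + b·y + c and 1 as origin, the differences give:
  10·a + (-15)·b = +0.23
  (-20)·a + 0·b = -0.39
Eliminate b (×0 and ×(-15), subtract): -300·a = -5.850 → a = ∂h/∂x = +0.01950
Back-substitute: b = ∂h/∂y = -0.002333.
Flow = −∇h = (-0.01950 east, +0.002333 north), which points west.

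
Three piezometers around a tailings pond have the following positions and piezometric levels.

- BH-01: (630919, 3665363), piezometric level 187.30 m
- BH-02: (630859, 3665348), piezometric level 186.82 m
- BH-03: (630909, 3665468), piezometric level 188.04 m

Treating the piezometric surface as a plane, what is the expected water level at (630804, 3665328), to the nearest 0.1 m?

186.3 m

Differences from BH-01: to BH-02 (Δx, Δy, Δh) = (-60, -15, -0.48); to BH-03 = (-10, 105, +0.74).
Solve a·Δx + b·Δy = Δh: det = (-60)·105 − (-10)·(-15) = -6450.
∂h/∂x = [(-0.48)·105 − (+0.74)·(-15)] / -6450 = +0.006093
∂h/∂y = [(-60)·(+0.74) − (-10)·(-0.48)] / -6450 = +0.007628
h(630804, 3665328) = 187.30 + (+0.006093)·(-115) + (+0.007628)·(-35) = 187.30 -0.701 -0.267 = 186.332 m.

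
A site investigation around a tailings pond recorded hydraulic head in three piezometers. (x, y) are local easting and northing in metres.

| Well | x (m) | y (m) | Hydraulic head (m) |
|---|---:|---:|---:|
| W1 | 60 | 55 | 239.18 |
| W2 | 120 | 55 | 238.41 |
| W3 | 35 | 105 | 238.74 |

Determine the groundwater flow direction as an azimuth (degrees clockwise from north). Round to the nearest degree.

Differences from W1: to W2 (Δx, Δy, Δh) = (60, 0, -0.77); to W3 = (-25, 50, -0.44).
Solve a·Δx + b·Δy = Δh: det = 60·50 − (-25)·0 = 3000.
∂h/∂x = [(-0.77)·50 − (-0.44)·0] / 3000 = -0.01283
∂h/∂y = [60·(-0.44) − (-25)·(-0.77)] / 3000 = -0.01522
Flow direction (−∇h) has components (+0.01283 E, +0.01522 N).
Azimuth = atan2(E, N) = atan2(+0.01283, +0.01522) = 40.1° ≈ 040°.

040°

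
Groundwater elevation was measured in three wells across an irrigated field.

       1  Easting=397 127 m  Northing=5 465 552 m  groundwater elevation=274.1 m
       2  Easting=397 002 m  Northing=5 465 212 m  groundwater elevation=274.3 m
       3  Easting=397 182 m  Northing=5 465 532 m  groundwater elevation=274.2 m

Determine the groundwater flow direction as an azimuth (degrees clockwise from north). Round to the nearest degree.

308°

Differences from 1: to 2 (Δx, Δy, Δh) = (-125, -340, +0.2); to 3 = (55, -20, +0.1).
Solve a·Δx + b·Δy = Δh: det = (-125)·(-20) − 55·(-340) = 21200.
∂h/∂x = [(+0.2)·(-20) − (+0.1)·(-340)] / 21200 = +0.001415
∂h/∂y = [(-125)·(+0.1) − 55·(+0.2)] / 21200 = -0.001108
Flow direction (−∇h) has components (-0.001415 E, +0.001108 N).
Azimuth = atan2(E, N) = atan2(-0.001415, +0.001108) = 308.1° ≈ 308°.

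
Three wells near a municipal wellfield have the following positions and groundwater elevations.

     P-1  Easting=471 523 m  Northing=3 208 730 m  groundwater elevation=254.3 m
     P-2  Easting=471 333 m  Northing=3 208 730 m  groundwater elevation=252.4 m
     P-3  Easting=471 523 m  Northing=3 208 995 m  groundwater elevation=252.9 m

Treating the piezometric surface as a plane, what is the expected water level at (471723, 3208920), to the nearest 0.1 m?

∂h/∂x = (252.4 − 254.3) / (471333 − 471523) = +0.01000
∂h/∂y = (252.9 − 254.3) / (3208995 − 3208730) = -0.005283
h(471723, 3208920) = 254.3 + (+0.01000)·(200) + (-0.005283)·(190) = 254.3 +2.000 -1.004 = 255.296 m.

255.3 m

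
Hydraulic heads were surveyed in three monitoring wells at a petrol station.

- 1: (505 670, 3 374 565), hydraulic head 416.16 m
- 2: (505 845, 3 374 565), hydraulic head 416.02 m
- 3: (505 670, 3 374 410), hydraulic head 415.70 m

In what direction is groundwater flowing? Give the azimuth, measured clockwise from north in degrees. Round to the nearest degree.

∂h/∂x = (416.02 − 416.16) / (505845 − 505670) = -0.0008000
∂h/∂y = (415.70 − 416.16) / (3374410 − 3374565) = +0.002968
Flow direction (−∇h) has components (+0.0008000 E, -0.002968 N).
Azimuth = atan2(E, N) = atan2(+0.0008000, -0.002968) = 164.9° ≈ 165°.

165°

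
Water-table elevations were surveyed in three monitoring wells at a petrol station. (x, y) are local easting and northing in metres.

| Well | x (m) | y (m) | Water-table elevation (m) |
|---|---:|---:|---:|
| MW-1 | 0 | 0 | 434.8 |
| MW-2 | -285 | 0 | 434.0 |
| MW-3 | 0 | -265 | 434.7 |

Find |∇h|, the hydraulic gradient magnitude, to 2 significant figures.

0.0028

∂h/∂x = (434.0 − 434.8) / (-285 − 0) = +0.002807
∂h/∂y = (434.7 − 434.8) / (-265 − 0) = +0.0003774
|∇h| = √(0.002807² + 0.0003774²) = 0.002832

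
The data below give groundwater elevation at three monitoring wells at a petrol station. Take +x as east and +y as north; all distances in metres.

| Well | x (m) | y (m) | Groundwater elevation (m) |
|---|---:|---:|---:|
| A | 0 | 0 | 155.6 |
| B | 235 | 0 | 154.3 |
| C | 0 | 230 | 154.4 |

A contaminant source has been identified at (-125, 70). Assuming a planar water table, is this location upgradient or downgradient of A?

upgradient

∂h/∂x = (154.3 − 155.6) / (235 − 0) = -0.005532
∂h/∂y = (154.4 − 155.6) / (230 − 0) = -0.005217
Head at (-125, 70) = 155.6 + (-0.005532)·(-125) + (-0.005217)·(70) = 155.93 m.
That is higher than the 155.6 m at A, so the point is upgradient.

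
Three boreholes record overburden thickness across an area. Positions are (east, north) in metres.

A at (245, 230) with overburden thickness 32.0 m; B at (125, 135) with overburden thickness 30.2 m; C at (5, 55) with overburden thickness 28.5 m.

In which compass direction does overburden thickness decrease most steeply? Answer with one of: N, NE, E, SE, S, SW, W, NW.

SW

With d = a·x + b·y + c and A as origin, the differences give:
  (-120)·a + (-95)·b = -1.8
  (-240)·a + (-175)·b = -3.5
Eliminate b (×(-175) and ×(-95), subtract): -1800·a = -17.50 → a = ∂d/∂x = +0.009722
Back-substitute: b = ∂d/∂y = +0.006667.
Steepest decrease is along −∇f = (-0.009722 E, -0.006667 N) → southwest.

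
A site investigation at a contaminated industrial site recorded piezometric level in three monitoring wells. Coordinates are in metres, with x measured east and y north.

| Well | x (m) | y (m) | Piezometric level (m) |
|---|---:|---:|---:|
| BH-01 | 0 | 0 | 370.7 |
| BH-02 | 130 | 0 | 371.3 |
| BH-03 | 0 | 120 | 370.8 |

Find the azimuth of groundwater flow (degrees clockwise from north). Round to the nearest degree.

∂h/∂x = (371.3 − 370.7) / (130 − 0) = +0.004615
∂h/∂y = (370.8 − 370.7) / (120 − 0) = +0.0008333
Flow direction (−∇h) has components (-0.004615 E, -0.0008333 N).
Azimuth = atan2(E, N) = atan2(-0.004615, -0.0008333) = 259.8° ≈ 260°.

260°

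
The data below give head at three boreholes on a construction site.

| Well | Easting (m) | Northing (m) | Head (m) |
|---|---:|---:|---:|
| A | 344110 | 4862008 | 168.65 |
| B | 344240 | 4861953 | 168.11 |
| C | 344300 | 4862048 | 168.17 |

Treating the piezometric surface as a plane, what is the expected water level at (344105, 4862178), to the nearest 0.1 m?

169.1 m

Taking A as reference: B−A = (130, -55, -0.54); C−A = (190, 40, -0.48).
Determinant of the coordinate differences = 130·40 − 190·(-55) = 15650.
∂h/∂x = [(-0.54)·40 − (-0.48)·(-55)] / 15650 = -0.003067
∂h/∂y = [130·(-0.48) − 190·(-0.54)] / 15650 = +0.002569
h(344105, 4862178) = 168.65 + (-0.003067)·(-5) + (+0.002569)·(170) = 168.65 +0.015 +0.437 = 169.102 m.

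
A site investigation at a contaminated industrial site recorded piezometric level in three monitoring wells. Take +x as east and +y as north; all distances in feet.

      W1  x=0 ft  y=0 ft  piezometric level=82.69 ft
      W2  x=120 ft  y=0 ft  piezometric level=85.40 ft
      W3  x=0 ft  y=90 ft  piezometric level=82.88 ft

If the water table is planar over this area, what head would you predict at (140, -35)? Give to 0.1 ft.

∂h/∂x = (85.40 − 82.69) / (120 − 0) = +0.02258
∂h/∂y = (82.88 − 82.69) / (90 − 0) = +0.002111
h(140, -35) = 82.69 + (+0.02258)·(140) + (+0.002111)·(-35) = 82.69 +3.162 -0.074 = 85.778 ft.

85.8 ft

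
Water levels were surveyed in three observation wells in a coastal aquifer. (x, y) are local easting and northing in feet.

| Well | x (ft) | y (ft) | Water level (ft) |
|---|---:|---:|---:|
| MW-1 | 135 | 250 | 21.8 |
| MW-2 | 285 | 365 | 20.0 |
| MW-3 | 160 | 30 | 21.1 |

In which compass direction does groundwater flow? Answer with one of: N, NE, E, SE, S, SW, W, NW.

Taking MW-1 as reference: MW-2−MW-1 = (150, 115, -1.8); MW-3−MW-1 = (25, -220, -0.7).
Determinant of the coordinate differences = 150·(-220) − 25·115 = -35875.
∂h/∂x = [(-1.8)·(-220) − (-0.7)·115] / -35875 = -0.01328
∂h/∂y = [150·(-0.7) − 25·(-1.8)] / -35875 = +0.001672
Flow = −∇h = (+0.01328 east, -0.001672 north), which points east.

E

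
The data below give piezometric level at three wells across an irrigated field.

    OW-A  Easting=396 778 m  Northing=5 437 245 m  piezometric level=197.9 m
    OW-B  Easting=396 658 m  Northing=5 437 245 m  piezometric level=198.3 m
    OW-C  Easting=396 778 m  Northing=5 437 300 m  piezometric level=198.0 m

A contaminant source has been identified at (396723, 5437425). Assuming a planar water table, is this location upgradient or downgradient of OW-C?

∂h/∂x = (198.3 − 197.9) / (396658 − 396778) = -0.003333
∂h/∂y = (198.0 − 197.9) / (5437300 − 5437245) = +0.001818
Head at (396723, 5437425) = 197.9 + (-0.003333)·(-55) + (+0.001818)·(180) = 198.41 m.
That is higher than the 198.0 m at OW-C, so the point is upgradient.

upgradient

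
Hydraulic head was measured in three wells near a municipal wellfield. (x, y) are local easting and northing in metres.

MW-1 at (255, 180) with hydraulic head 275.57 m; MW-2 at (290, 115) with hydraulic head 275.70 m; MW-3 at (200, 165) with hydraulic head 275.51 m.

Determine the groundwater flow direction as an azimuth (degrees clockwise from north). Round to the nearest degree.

311°

With h = a·x + b·y + c and MW-1 as origin, the differences give:
  35·a + (-65)·b = +0.13
  (-55)·a + (-15)·b = -0.06
Eliminate b (×(-15) and ×(-65), subtract): -4100·a = -5.850 → a = ∂h/∂x = +0.001427
Back-substitute: b = ∂h/∂y = -0.001232.
Flow direction (−∇h) has components (-0.001427 E, +0.001232 N).
Azimuth = atan2(E, N) = atan2(-0.001427, +0.001232) = 310.8° ≈ 311°.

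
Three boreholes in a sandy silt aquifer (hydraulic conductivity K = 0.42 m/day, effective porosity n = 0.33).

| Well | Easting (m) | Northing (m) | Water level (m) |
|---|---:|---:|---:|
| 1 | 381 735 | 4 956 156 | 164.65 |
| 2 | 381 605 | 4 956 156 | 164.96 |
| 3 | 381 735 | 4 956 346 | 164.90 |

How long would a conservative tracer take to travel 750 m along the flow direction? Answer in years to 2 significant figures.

590 years

∂h/∂x = (164.96 − 164.65) / (381605 − 381735) = -0.002385
∂h/∂y = (164.90 − 164.65) / (4956346 − 4956156) = +0.001316
|∇h| = √(-0.002385² + 0.001316²) = 0.002724
Seepage velocity v = K·i/n = 0.42 × 0.002724 / 0.33 = 0.003467 m/day.
t = 750 / 0.003467 = 2.163e+05 days = 592 years.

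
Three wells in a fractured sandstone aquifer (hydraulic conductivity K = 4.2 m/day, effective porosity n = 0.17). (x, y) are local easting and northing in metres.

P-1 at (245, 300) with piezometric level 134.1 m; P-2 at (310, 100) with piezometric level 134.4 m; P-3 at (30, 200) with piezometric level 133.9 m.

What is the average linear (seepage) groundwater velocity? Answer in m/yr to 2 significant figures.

Three-point gradient (reference P-1): Δ to P-2 = (65, -200, +0.3), Δ to P-3 = (-215, -100, -0.2).
∂h/∂x = +0.001414, ∂h/∂y = -0.001040 (det = -49500).
|∇h| = √(0.001414² + -0.001040²) = 0.001755
Seepage velocity v = K·i/n = 4.2 × 0.001755 / 0.17 = 0.04336 m/day = 15.84 m/yr.

16 m/yr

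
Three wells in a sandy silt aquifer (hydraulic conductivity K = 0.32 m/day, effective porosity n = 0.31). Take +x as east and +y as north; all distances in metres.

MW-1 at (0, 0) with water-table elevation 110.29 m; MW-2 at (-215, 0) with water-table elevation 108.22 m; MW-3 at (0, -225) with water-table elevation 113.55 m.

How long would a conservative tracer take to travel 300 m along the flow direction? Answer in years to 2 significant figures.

46 years

∂h/∂x = (108.22 − 110.29) / (-215 − 0) = +0.009628
∂h/∂y = (113.55 − 110.29) / (-225 − 0) = -0.01449
|∇h| = √(0.009628² + -0.01449²) = 0.0174
Seepage velocity v = K·i/n = 0.32 × 0.0174 / 0.31 = 0.01796 m/day.
t = 300 / 0.01796 = 1.67e+04 days = 45.7 years.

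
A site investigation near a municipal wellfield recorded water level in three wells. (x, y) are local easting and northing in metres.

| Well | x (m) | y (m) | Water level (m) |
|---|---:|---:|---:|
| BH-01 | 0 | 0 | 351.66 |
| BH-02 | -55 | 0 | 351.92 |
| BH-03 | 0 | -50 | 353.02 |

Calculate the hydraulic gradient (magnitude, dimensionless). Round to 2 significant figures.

0.028

∂h/∂x = (351.92 − 351.66) / (-55 − 0) = -0.004727
∂h/∂y = (353.02 − 351.66) / (-50 − 0) = -0.02720
|∇h| = √(-0.004727² + -0.02720²) = 0.02761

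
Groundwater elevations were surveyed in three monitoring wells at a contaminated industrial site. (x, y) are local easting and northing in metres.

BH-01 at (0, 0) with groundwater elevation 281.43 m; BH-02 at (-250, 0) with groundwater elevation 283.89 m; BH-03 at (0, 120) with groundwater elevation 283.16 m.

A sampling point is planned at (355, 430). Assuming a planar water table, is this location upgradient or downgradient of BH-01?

upgradient

∂h/∂x = (283.89 − 281.43) / (-250 − 0) = -0.009840
∂h/∂y = (283.16 − 281.43) / (120 − 0) = +0.01442
Head at (355, 430) = 281.43 + (-0.009840)·(355) + (+0.01442)·(430) = 284.14 m.
That is higher than the 281.43 m at BH-01, so the point is upgradient.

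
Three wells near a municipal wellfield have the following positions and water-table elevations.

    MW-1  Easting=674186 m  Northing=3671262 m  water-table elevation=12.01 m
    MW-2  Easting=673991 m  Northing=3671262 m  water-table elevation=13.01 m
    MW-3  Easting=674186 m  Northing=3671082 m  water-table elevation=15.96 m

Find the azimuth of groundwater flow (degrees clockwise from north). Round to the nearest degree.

∂h/∂x = (13.01 − 12.01) / (673991 − 674186) = -0.005128
∂h/∂y = (15.96 − 12.01) / (3671082 − 3671262) = -0.02194
Flow direction (−∇h) has components (+0.005128 E, +0.02194 N).
Azimuth = atan2(E, N) = atan2(+0.005128, +0.02194) = 13.2° ≈ 013°.

013°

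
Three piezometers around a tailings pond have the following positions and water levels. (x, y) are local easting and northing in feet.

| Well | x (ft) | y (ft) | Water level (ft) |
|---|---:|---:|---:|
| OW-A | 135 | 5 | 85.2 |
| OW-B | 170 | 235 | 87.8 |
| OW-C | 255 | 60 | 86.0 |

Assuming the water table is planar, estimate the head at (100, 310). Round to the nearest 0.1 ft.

88.5 ft

Differences from OW-A: to OW-B (Δx, Δy, Δh) = (35, 230, +2.6); to OW-C = (120, 55, +0.8).
Determinant of the coordinate differences = 35·55 − 120·230 = -25675.
∂h/∂x = [(+2.6)·55 − (+0.8)·230] / -25675 = +0.001597
∂h/∂y = [35·(+0.8) − 120·(+2.6)] / -25675 = +0.01106
h(100, 310) = 85.2 + (+0.001597)·(-35) + (+0.01106)·(305) = 85.2 -0.056 +3.374 = 88.518 ft.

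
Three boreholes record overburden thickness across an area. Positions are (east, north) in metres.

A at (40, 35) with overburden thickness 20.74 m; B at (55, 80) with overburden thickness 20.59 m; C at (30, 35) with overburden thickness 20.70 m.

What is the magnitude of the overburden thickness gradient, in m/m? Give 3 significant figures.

0.00615 m/m

With d = a·x + b·y + c and A as origin, the differences give:
  15·a + 45·b = -0.15
  (-10)·a + 0·b = -0.04
Eliminate b (×0 and ×45, subtract): 450·a = 1.800 → a = ∂d/∂x = +0.004000
Back-substitute: b = ∂d/∂y = -0.004667.
|∇f| = √(0.004000² + -0.004667²) = 0.006147 m/m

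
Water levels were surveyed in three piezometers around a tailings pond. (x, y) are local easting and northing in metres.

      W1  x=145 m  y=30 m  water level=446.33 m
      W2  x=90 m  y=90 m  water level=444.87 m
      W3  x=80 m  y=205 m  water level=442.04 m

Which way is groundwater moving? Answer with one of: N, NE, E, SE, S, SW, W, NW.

N

With h = a·x + b·y + c and W1 as origin, the differences give:
  (-55)·a + 60·b = -1.46
  (-65)·a + 175·b = -4.29
Eliminate b (×175 and ×60, subtract): -5725·a = 1.900 → a = ∂h/∂x = -0.0003319
Back-substitute: b = ∂h/∂y = -0.02464.
Flow = −∇h = (+0.0003319 east, +0.02464 north), which points north.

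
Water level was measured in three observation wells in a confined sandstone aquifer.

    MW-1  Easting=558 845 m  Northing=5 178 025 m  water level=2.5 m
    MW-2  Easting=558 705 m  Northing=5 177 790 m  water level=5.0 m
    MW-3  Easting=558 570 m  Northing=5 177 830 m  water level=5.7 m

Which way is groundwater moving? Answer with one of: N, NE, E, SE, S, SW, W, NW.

NE

Three-point gradient (reference MW-1): Δ to MW-2 = (-140, -235, +2.5), Δ to MW-3 = (-275, -195, +3.2).
∂h/∂x = -0.007086, ∂h/∂y = -0.006417 (det = -37325).
Flow = −∇h = (+0.007086 east, +0.006417 north), which points northeast.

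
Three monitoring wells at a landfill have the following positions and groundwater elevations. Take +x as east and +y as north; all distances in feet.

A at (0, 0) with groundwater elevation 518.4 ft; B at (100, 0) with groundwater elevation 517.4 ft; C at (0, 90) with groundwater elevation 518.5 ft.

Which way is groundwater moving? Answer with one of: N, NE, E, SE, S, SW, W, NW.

E

∂h/∂x = (517.4 − 518.4) / (100 − 0) = -0.01000
∂h/∂y = (518.5 − 518.4) / (90 − 0) = +0.001111
Flow = −∇h = (+0.01000 east, -0.001111 north), which points east.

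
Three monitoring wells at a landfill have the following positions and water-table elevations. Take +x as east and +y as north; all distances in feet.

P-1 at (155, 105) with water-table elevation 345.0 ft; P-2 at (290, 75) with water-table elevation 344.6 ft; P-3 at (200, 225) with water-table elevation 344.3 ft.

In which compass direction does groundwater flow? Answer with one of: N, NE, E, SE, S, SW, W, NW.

Three-point gradient (reference P-1): Δ to P-2 = (135, -30, -0.4), Δ to P-3 = (45, 120, -0.7).
∂h/∂x = -0.003932, ∂h/∂y = -0.004359 (det = 17550).
Flow = −∇h = (+0.003932 east, +0.004359 north), which points northeast.

NE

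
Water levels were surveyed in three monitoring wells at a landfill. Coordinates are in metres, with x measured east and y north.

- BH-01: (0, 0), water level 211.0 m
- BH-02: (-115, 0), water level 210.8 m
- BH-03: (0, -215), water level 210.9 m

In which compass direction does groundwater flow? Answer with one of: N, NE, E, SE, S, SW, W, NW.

W

∂h/∂x = (210.8 − 211.0) / (-115 − 0) = +0.001739
∂h/∂y = (210.9 − 211.0) / (-215 − 0) = +0.0004651
Flow = −∇h = (-0.001739 east, -0.0004651 north), which points west.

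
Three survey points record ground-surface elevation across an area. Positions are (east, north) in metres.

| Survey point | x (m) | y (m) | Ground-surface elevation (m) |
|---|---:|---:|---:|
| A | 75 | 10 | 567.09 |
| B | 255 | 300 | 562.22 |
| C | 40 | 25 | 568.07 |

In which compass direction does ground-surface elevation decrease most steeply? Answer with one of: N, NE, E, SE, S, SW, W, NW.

E

With z = a·x + b·y + c and A as origin, the differences give:
  180·a + 290·b = -4.87
  (-35)·a + 15·b = +0.98
Eliminate b (×15 and ×290, subtract): 12850·a = -357.250 → a = ∂z/∂x = -0.02780
Back-substitute: b = ∂z/∂y = +0.0004630.
Steepest decrease is along −∇f = (+0.02780 E, -0.0004630 N) → east.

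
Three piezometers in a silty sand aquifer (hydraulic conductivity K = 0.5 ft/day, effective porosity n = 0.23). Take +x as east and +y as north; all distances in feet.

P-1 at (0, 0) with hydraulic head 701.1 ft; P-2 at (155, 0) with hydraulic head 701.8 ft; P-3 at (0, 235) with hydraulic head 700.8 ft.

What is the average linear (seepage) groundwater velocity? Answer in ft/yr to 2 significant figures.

∂h/∂x = (701.8 − 701.1) / (155 − 0) = +0.004516
∂h/∂y = (700.8 − 701.1) / (235 − 0) = -0.001277
|∇h| = √(0.004516² + -0.001277²) = 0.004693
Seepage velocity v = K·i/n = 0.5 × 0.004693 / 0.23 = 0.0102 ft/day = 3.726 ft/yr.

3.7 ft/yr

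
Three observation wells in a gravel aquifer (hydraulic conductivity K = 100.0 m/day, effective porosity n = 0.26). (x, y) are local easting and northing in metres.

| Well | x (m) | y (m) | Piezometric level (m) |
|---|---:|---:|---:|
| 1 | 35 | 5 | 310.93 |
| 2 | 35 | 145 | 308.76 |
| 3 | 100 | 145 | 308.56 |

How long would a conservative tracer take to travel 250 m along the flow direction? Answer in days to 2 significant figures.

Differences from 1: to 2 (Δx, Δy, Δh) = (0, 140, -2.17); to 3 = (65, 140, -2.37).
Determinant of the coordinate differences = 0·140 − 65·140 = -9100.
∂h/∂x = [(-2.17)·140 − (-2.37)·140] / -9100 = -0.003077
∂h/∂y = [0·(-2.37) − 65·(-2.17)] / -9100 = -0.01550
|∇h| = √(-0.003077² + -0.01550²) = 0.0158
Seepage velocity v = K·i/n = 100.0 × 0.0158 / 0.26 = 6.077 m/day.
t = 250 / 6.077 = 41.14 days.

41 days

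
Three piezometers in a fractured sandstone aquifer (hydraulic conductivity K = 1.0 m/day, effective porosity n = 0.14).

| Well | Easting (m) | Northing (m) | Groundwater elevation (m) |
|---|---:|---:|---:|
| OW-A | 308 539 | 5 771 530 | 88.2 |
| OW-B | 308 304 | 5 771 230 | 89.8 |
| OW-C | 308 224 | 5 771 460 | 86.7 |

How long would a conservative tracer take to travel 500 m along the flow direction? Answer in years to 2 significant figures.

15 years

Three-point gradient (reference OW-A): Δ to OW-B = (-235, -300, +1.6), Δ to OW-C = (-315, -70, -1.5).
∂h/∂x = +0.007201, ∂h/∂y = -0.01097 (det = -78050).
|∇h| = √(0.007201² + -0.01097²) = 0.01312
Seepage velocity v = K·i/n = 1.0 × 0.01312 / 0.14 = 0.09371 m/day.
t = 500 / 0.09371 = 5336 days = 14.6 years.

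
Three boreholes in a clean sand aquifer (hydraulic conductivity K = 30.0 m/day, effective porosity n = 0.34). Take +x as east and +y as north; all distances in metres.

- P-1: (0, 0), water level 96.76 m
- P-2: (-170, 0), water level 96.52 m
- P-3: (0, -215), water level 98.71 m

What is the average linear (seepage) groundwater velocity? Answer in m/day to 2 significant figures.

∂h/∂x = (96.52 − 96.76) / (-170 − 0) = +0.001412
∂h/∂y = (98.71 − 96.76) / (-215 − 0) = -0.009070
|∇h| = √(0.001412² + -0.009070²) = 0.009179
Seepage velocity v = K·i/n = 30.0 × 0.009179 / 0.34 = 0.8099 m/day.

0.81 m/day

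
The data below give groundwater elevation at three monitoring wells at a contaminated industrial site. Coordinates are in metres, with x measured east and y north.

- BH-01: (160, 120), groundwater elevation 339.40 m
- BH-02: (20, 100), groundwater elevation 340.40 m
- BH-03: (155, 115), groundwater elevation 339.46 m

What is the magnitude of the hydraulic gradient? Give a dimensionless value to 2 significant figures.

0.0085

Differences from BH-01: to BH-02 (Δx, Δy, Δh) = (-140, -20, +1.00); to BH-03 = (-5, -5, +0.06).
Solve a·Δx + b·Δy = Δh: det = (-140)·(-5) − (-5)·(-20) = 600.
∂h/∂x = [(+1.00)·(-5) − (+0.06)·(-20)] / 600 = -0.006333
∂h/∂y = [(-140)·(+0.06) − (-5)·(+1.00)] / 600 = -0.005667
|∇h| = √(-0.006333² + -0.005667²) = 0.008498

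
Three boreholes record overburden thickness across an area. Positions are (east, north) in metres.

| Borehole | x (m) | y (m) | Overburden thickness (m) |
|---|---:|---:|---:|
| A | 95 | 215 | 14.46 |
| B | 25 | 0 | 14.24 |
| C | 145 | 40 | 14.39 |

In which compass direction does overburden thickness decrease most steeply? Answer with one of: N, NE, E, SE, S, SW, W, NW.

SW

With d = a·x + b·y + c and A as origin, the differences give:
  (-70)·a + (-215)·b = -0.22
  50·a + (-175)·b = -0.07
Eliminate b (×(-175) and ×(-215), subtract): 23000·a = 23.450 → a = ∂d/∂x = +0.001020
Back-substitute: b = ∂d/∂y = +0.0006913.
Steepest decrease is along −∇f = (-0.001020 E, -0.0006913 N) → southwest.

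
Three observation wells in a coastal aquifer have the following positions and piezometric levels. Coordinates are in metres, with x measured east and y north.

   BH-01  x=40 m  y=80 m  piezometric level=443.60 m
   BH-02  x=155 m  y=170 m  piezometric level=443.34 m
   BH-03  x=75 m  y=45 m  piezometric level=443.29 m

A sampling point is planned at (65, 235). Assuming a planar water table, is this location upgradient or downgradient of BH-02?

With h = a·x + b·y + c and BH-01 as origin, the differences give:
  115·a + 90·b = -0.26
  35·a + (-35)·b = -0.31
Eliminate b (×(-35) and ×90, subtract): -7175·a = 37.000 → a = ∂h/∂x = -0.005157
Back-substitute: b = ∂h/∂y = +0.003700.
Head at (65, 235) = 443.60 + (-0.005157)·(25) + (+0.003700)·(155) = 444.04 m.
That is higher than the 443.34 m at BH-02, so the point is upgradient.

upgradient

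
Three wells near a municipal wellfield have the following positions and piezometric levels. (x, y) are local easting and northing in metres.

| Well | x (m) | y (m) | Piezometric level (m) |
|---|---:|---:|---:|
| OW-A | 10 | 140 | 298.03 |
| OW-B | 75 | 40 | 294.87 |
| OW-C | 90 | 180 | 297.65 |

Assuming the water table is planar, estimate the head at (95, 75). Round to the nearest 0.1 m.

295.3 m

Taking OW-A as reference: OW-B−OW-A = (65, -100, -3.16); OW-C−OW-A = (80, 40, -0.38).
Determinant of the coordinate differences = 65·40 − 80·(-100) = 10600.
∂h/∂x = [(-3.16)·40 − (-0.38)·(-100)] / 10600 = -0.01551
∂h/∂y = [65·(-0.38) − 80·(-3.16)] / 10600 = +0.02152
h(95, 75) = 298.03 + (-0.01551)·(85) + (+0.02152)·(-65) = 298.03 -1.318 -1.399 = 295.313 m.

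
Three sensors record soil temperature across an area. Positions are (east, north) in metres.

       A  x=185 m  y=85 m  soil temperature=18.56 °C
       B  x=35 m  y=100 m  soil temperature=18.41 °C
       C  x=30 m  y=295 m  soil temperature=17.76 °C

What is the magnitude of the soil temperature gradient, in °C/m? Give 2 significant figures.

0.0034 °C/m

Three-point gradient (reference A): Δ to B = (-150, 15, -0.15), Δ to C = (-155, 210, -0.80).
∂T/∂x = +0.0006684, ∂T/∂y = -0.003316 (det = -29175).
|∇f| = √(0.0006684² + -0.003316²) = 0.003383 °C/m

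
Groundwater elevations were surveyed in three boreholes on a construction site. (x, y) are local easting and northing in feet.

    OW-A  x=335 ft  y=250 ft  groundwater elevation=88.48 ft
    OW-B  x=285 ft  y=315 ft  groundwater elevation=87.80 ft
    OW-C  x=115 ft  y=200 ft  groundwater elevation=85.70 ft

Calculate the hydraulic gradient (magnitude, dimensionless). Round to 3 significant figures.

Three-point gradient (reference OW-A): Δ to OW-B = (-50, 65, -0.68), Δ to OW-C = (-220, -50, -2.78).
∂h/∂x = +0.01278, ∂h/∂y = -0.0006310 (det = 16800).
|∇h| = √(0.01278² + -0.0006310²) = 0.0128

0.0128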